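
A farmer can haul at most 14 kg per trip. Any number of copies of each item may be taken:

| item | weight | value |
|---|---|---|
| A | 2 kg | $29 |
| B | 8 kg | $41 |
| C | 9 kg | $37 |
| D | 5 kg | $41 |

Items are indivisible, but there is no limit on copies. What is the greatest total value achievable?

$203

Best value-per-unit is A at 29/2, and filling with it alone uses weight 7×2=14. No mix of the others beats 7×29 = 203.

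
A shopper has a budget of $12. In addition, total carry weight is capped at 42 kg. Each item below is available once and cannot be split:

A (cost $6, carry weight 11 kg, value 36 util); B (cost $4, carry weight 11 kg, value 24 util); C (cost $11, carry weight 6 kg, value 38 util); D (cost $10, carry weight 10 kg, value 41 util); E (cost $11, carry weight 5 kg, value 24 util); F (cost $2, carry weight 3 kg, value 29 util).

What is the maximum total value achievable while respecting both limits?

89 util

Feasible sets respecting both limits:
- A+B+F: cost 12, carry weight 25, value 89
- D+F: cost 12, carry weight 13, value 70
- A+F: cost 8, carry weight 14, value 65
Best: 89 util.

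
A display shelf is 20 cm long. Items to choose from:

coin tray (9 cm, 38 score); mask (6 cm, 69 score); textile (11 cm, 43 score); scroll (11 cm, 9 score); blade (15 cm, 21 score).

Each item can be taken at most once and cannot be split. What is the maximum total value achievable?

Check high-value combinations within 20 cm:
- mask+textile: length 6+11=17, value 69+43=112
- coin tray+mask: length 9+6=15, value 38+69=107
- coin tray+textile: length 9+11=20, value 38+43=81
- mask+scroll: length 6+11=17, value 69+9=78
- mask: length 6, value 69
Best: 112 score.

112 score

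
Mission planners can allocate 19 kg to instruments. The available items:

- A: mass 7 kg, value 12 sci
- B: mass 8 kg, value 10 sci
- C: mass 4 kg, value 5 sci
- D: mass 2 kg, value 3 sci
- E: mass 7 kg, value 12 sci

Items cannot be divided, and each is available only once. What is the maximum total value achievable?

Check high-value combinations within 19 kg:
- A+C+E: mass 7+4+7=18, value 12+5+12=29
- A+D+E: mass 7+2+7=16, value 12+3+12=27
- A+B+C: mass 7+8+4=19, value 12+10+5=27
- B+C+E: mass 8+4+7=19, value 10+5+12=27
- A+B+D: mass 7+8+2=17, value 12+10+3=25
Best: 29 sci.

29 sci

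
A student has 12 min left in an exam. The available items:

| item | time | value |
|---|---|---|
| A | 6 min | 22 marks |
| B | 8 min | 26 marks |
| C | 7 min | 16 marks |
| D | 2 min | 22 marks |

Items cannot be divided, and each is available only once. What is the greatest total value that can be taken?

48 marks

This is a 0/1 knapsack; check combinations near the capacity.
- B+D: time 8+2=10, value 26+22=48
- A+D: time 6+2=8, value 22+22=44
- C+D: time 7+2=9, value 16+22=38
- B: time 8, value 26
- D: time 2, value 22
Best: 48 marks.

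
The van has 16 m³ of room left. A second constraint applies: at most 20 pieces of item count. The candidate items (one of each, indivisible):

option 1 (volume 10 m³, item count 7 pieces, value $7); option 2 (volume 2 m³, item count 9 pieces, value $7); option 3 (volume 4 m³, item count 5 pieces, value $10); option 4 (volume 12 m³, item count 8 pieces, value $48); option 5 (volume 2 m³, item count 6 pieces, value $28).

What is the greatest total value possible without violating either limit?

$76

Feasible sets respecting both limits:
- option 4+option 5: volume 14, item count 14, value 76
- option 3+option 4: volume 16, item count 13, value 58
- option 2+option 4: volume 14, item count 17, value 55
Best: $76.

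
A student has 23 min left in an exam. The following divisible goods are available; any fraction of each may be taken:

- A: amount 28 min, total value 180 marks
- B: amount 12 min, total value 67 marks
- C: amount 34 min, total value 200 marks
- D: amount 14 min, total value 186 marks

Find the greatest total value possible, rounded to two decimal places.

Take in order of value per unit:
- D (186/14 per unit): all 14 → value 186, running total 186.00
- A (180/28 per unit): 9 of 28 → value 9×180/28 = 57.8571, running total 243.86
Total 243.86.

243.86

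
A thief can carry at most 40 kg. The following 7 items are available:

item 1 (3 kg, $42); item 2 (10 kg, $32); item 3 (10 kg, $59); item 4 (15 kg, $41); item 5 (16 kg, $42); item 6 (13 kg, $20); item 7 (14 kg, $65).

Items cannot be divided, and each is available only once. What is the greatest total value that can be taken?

$198

Check high-value combinations within 40 kg:
- item 1+item 2+item 3+item 7: weight 3+10+10+14=37, value 42+32+59+65=198
- item 1+item 3+item 6+item 7: weight 3+10+13+14=40, value 42+59+20+65=186
- item 1+item 2+item 3+item 5: weight 3+10+10+16=39, value 42+32+59+42=175
Best: $198.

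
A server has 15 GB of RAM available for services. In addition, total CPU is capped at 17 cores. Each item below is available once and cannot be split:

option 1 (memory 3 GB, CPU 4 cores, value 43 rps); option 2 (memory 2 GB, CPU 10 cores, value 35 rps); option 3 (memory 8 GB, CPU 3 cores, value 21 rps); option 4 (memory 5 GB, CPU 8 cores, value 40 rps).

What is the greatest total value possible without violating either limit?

Feasible sets respecting both limits:
- option 1+option 2+option 3: memory 13, CPU 17, value 99
- option 1+option 4: memory 8, CPU 12, value 83
- option 1+option 2: memory 5, CPU 14, value 78
- option 1+option 3: memory 11, CPU 7, value 64
Best: 99 rps.

99 rps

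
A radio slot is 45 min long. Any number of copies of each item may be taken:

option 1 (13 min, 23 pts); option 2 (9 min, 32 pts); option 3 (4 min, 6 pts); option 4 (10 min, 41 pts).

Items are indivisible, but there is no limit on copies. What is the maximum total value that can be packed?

170 pts

Best value-per-unit is option 4 at 41/10; filling with it alone gives 4×41 = 164.
Optimal mix: 1×option 3 + 4×option 4 → duration 44, value 170.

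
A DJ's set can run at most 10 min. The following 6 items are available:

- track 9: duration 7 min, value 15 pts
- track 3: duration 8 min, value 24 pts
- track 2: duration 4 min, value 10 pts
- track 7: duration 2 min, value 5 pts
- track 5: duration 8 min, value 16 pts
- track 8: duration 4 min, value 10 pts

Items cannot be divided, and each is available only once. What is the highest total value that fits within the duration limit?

29 pts

Check high-value combinations within 10 min:
- track 3+track 7: duration 8+2=10, value 24+5=29
- track 2+track 7+track 8: duration 4+2+4=10, value 10+5+10=25
- track 3: duration 8, value 24
- track 7+track 5: duration 2+8=10, value 5+16=21
- track 2+track 8: duration 4+4=8, value 10+10=20
Best: 29 pts.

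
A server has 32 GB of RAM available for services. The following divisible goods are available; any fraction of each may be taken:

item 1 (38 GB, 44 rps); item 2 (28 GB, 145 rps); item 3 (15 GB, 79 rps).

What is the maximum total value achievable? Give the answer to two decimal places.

Take in order of value per unit:
- item 3 (79/15 per unit): all 15 → value 79, running total 79.00
- item 2 (145/28 per unit): 17 of 28 → value 17×145/28 = 88.0357, running total 167.04
Total 167.04.

167.04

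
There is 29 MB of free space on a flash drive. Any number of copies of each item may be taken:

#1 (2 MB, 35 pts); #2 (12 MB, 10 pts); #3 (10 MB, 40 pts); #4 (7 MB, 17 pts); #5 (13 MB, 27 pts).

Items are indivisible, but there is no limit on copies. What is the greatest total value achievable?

490 pts

Best value-per-unit is #1 at 35/2, and filling with it alone uses size 14×2=28. No mix of the others beats 14×35 = 490.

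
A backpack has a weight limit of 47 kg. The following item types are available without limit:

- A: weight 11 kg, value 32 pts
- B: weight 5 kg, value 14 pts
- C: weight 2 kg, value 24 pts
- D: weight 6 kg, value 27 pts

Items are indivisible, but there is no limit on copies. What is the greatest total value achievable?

552 pts

Best value-per-unit is C at 24/2, and filling with it alone uses weight 23×2=46. No mix of the others beats 23×24 = 552.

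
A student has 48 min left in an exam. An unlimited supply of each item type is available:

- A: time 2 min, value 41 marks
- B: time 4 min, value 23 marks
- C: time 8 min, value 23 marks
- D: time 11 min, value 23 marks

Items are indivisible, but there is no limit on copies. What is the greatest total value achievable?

Best value-per-unit is A at 41/2, and filling with it alone uses time 24×2=48. No mix of the others beats 24×41 = 984.

984 marks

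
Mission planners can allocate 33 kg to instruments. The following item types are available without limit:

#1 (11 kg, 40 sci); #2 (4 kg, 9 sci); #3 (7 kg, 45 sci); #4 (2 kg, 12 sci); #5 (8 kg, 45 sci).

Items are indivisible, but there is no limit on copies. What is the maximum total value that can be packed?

207 sci

Best value-per-unit is #3 at 45/7; filling with it alone gives 4×45 = 180.
Optimal mix: 3×#3 + 6×#4 → mass 33, value 207.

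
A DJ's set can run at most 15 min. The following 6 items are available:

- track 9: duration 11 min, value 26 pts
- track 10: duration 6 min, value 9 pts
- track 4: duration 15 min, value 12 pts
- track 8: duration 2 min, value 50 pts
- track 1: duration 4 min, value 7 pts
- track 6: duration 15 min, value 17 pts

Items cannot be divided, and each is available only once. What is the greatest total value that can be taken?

Check high-value combinations within 15 min:
- track 9+track 8: duration 11+2=13, value 26+50=76
- track 10+track 8+track 1: duration 6+2+4=12, value 9+50+7=66
- track 10+track 8: duration 6+2=8, value 9+50=59
Best: 76 pts.

76 pts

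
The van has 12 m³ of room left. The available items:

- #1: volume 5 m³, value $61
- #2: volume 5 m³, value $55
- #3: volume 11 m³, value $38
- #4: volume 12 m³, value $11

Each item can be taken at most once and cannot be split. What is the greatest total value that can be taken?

$116

Check high-value combinations within 12 m³:
- #1+#2: volume 5+5=10, value 61+55=116
- #1: volume 5, value 61
- #2: volume 5, value 55
- #3: volume 11, value 38
Best: $116.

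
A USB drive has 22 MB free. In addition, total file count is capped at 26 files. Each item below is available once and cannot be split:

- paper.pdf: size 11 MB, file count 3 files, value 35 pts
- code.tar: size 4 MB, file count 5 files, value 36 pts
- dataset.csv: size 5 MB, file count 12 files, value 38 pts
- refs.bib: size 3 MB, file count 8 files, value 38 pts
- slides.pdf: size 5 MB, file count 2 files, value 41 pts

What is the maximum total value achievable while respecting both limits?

117 pts

Feasible sets respecting both limits:
- dataset.csv+refs.bib+slides.pdf: size 13, file count 22, value 117
- code.tar+dataset.csv+slides.pdf: size 14, file count 19, value 115
- code.tar+refs.bib+slides.pdf: size 12, file count 15, value 115
Best: 117 pts.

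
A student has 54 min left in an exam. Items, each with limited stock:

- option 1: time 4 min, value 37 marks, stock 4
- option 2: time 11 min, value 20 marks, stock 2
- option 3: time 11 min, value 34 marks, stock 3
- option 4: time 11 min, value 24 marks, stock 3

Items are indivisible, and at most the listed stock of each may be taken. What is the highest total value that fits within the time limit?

250 marks

Best selections within time 54 and stock limits:
- 4×option 1 + 3×option 3: time 49, value 250
- 4×option 1 + 2×option 3 + 1×option 4: time 49, value 240
- 4×option 1 + 1×option 2 + 2×option 3: time 49, value 236
Best: 250 marks.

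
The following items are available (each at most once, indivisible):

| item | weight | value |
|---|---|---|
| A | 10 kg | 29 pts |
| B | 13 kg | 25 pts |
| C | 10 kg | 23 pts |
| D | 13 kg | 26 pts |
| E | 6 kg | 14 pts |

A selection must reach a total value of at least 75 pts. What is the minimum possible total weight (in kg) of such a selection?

Subsets with value ≥ 75, sorted by total weight:
- A+C+D: weight 33, value 78
- A+B+C: weight 33, value 77
- A+B+D: weight 36, value 80
Minimum weight: 33 kg.

33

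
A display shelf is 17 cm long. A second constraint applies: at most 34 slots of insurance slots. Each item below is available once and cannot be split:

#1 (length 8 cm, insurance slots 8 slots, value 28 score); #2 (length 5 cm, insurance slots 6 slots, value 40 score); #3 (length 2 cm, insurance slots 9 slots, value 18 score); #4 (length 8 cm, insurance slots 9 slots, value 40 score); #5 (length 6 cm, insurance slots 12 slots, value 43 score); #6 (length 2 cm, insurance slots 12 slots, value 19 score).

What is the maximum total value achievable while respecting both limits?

102 score

Feasible sets respecting both limits:
- #2+#5+#6: length 13, insurance slots 30, value 102
- #4+#5+#6: length 16, insurance slots 33, value 102
- #2+#3+#5: length 13, insurance slots 27, value 101
Best: 102 score.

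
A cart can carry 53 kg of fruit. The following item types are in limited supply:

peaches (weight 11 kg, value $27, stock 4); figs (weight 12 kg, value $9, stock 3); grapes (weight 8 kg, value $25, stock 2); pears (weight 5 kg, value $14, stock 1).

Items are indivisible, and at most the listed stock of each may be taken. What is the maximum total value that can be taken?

$133

Best selections within weight 53 and stock limits:
- 4×peaches + 1×grapes: weight 52, value 133
- 3×peaches + 2×grapes: weight 49, value 131
Best: $133.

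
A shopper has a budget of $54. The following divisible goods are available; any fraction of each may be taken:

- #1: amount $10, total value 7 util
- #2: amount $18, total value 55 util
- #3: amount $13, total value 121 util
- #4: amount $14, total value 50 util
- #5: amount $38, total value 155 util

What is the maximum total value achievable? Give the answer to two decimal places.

Take in order of value per unit:
- #3 (121/13 per unit): all 13 → value 121, running total 121.00
- #5 (155/38 per unit): all 38 → value 155, running total 276.00
- #4 (50/14 per unit): 3 of 14 → value 3×50/14 = 10.7143, running total 286.71
Total 286.71.

286.71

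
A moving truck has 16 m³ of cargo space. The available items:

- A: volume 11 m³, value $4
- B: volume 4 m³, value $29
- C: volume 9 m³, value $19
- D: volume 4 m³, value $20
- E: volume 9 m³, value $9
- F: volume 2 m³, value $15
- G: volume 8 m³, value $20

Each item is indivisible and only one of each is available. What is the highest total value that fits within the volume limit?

$69

Check high-value combinations within 16 m³:
- B+D+G: volume 4+4+8=16, value 29+20+20=69
- B+D+F: volume 4+4+2=10, value 29+20+15=64
- B+F+G: volume 4+2+8=14, value 29+15+20=64
Best: $69.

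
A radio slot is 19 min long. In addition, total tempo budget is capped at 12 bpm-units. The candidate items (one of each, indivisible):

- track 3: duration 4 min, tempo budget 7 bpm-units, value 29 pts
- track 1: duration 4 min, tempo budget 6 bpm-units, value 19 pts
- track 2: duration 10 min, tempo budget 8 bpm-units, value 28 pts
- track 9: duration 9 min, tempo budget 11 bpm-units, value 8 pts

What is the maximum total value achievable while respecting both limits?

29 pts

Feasible sets respecting both limits:
- track 3: duration 4, tempo budget 7, value 29
- track 2: duration 10, tempo budget 8, value 28
- track 1: duration 4, tempo budget 6, value 19
Best: 29 pts.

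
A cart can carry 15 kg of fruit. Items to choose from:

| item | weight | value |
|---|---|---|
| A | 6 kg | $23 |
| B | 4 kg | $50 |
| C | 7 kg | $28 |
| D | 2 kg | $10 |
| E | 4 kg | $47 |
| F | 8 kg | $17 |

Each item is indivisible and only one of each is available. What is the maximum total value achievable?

Check high-value combinations within 15 kg:
- B+C+E: weight 4+7+4=15, value 50+28+47=125
- A+B+E: weight 6+4+4=14, value 23+50+47=120
- B+D+E: weight 4+2+4=10, value 50+10+47=107
- B+E: weight 4+4=8, value 50+47=97
Best: $125.

$125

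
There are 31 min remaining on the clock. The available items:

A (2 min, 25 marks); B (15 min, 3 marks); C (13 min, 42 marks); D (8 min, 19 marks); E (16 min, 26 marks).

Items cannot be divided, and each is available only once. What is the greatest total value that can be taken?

This is a 0/1 knapsack; check combinations near the capacity.
- A+C+E: time 2+13+16=31, value 25+42+26=93
- A+C+D: time 2+13+8=23, value 25+42+19=86
- A+D+E: time 2+8+16=26, value 25+19+26=70
Best: 93 marks.

93 marks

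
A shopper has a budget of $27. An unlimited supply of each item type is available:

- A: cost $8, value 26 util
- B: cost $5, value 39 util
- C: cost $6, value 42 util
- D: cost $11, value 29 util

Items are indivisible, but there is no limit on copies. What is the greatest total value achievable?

201 util

Best value-per-unit is B at 39/5; filling with it alone gives 5×39 = 195.
Optimal mix: 3×B + 2×C → cost 27, value 201.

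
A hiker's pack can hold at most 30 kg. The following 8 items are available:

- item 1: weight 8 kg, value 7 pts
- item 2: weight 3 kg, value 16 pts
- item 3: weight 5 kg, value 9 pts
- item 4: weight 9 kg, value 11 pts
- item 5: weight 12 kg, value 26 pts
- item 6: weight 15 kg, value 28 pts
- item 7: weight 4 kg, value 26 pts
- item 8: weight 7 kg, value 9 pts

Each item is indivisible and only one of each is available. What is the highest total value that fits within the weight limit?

79 pts

Check high-value combinations within 30 kg:
- item 2+item 3+item 6+item 7: weight 3+5+15+4=27, value 16+9+28+26=79
- item 2+item 4+item 5+item 7: weight 3+9+12+4=28, value 16+11+26+26=79
- item 2+item 6+item 7+item 8: weight 3+15+4+7=29, value 16+28+26+9=79
- item 2+item 3+item 5+item 7: weight 3+5+12+4=24, value 16+9+26+26=77
Best: 79 pts.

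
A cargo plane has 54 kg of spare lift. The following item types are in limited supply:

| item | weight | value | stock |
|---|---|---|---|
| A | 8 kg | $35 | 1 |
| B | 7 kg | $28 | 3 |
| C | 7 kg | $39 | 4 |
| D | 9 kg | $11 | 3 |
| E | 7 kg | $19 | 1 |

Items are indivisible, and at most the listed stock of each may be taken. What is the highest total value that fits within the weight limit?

Best selections within weight 54 and stock limits:
- 1×A + 2×B + 4×C: weight 50, value 247
- 3×B + 4×C: weight 49, value 240
- 1×A + 1×B + 4×C + 1×E: weight 50, value 238
- 1×A + 3×B + 3×C: weight 50, value 236
Best: $247.

$247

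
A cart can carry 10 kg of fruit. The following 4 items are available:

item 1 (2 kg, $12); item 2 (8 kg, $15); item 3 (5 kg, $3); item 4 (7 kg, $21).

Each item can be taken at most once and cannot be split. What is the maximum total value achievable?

This is a 0/1 knapsack; check combinations near the capacity.
- item 1+item 4: weight 2+7=9, value 12+21=33
- item 1+item 2: weight 2+8=10, value 12+15=27
- item 4: weight 7, value 21
- item 1+item 3: weight 2+5=7, value 12+3=15
Best: $33.

$33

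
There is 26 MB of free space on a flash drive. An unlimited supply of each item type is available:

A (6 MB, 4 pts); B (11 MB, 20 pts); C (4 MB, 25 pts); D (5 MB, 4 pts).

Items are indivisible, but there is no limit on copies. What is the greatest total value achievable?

Best value-per-unit is C at 25/4, and filling with it alone uses size 6×4=24. No mix of the others beats 6×25 = 150.

150 pts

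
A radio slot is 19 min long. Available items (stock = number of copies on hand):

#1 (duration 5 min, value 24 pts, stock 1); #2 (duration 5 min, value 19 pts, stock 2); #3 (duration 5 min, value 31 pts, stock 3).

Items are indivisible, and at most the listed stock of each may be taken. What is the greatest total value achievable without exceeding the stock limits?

Best selections within duration 19 and stock limits:
- 3×#3: duration 15, value 93
- 1×#1 + 2×#3: duration 15, value 86
- 1×#2 + 2×#3: duration 15, value 81
Best: 93 pts.

93 pts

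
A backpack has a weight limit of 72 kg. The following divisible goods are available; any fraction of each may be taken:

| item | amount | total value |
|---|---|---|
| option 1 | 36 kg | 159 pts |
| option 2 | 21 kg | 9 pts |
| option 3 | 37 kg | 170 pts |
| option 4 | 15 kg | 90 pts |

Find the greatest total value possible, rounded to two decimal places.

348.33

Take in order of value per unit:
- option 4 (90/15 per unit): all 15 → value 90, running total 90.00
- option 3 (170/37 per unit): all 37 → value 170, running total 260.00
- option 1 (159/36 per unit): 20 of 36 → value 20×159/36 = 88.3333, running total 348.33
Total 348.33.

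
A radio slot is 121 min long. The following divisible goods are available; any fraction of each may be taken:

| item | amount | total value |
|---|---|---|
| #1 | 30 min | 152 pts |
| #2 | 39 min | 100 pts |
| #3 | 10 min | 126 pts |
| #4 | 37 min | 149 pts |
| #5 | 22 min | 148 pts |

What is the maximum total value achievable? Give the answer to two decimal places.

631.41

Take in order of value per unit:
- #3 (126/10 per unit): all 10 → value 126, running total 126.00
- #5 (148/22 per unit): all 22 → value 148, running total 274.00
- #1 (152/30 per unit): all 30 → value 152, running total 426.00
- #4 (149/37 per unit): all 37 → value 149, running total 575.00
- #2 (100/39 per unit): 22 of 39 → value 22×100/39 = 56.4103, running total 631.41
Total 631.41.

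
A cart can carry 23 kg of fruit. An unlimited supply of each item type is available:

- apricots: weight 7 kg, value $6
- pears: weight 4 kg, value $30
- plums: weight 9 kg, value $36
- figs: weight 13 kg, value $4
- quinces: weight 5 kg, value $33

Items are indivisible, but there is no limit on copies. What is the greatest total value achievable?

Best value-per-unit is pears at 30/4; filling with it alone gives 5×30 = 150.
Optimal mix: 2×pears + 3×quinces → weight 23, value 159.

$159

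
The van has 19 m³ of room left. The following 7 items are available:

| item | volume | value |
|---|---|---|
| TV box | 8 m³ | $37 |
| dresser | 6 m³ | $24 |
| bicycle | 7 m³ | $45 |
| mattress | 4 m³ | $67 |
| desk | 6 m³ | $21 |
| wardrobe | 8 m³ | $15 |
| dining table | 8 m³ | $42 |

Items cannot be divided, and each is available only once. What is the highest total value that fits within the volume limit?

$154

This is a 0/1 knapsack; check combinations near the capacity.
- bicycle+mattress+dining table: volume 7+4+8=19, value 45+67+42=154
- TV box+bicycle+mattress: volume 8+7+4=19, value 37+45+67=149
- dresser+bicycle+mattress: volume 6+7+4=17, value 24+45+67=136
- bicycle+mattress+desk: volume 7+4+6=17, value 45+67+21=133
- dresser+mattress+dining table: volume 6+4+8=18, value 24+67+42=133
Best: $154.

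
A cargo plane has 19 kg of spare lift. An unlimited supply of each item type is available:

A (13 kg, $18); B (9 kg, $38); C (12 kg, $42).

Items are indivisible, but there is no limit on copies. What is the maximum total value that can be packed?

Best value-per-unit is B at 38/9, and filling with it alone uses weight 2×9=18. No mix of the others beats 2×38 = 76.

$76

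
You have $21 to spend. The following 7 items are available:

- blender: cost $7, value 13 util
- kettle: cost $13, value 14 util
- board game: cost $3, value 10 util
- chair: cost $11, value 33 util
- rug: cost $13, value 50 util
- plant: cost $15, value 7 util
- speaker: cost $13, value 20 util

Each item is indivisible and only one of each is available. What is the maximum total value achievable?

This is a 0/1 knapsack; check combinations near the capacity.
- blender+rug: cost 7+13=20, value 13+50=63
- board game+rug: cost 3+13=16, value 10+50=60
- blender+board game+chair: cost 7+3+11=21, value 13+10+33=56
- rug: cost 13, value 50
Best: 63 util.

63 util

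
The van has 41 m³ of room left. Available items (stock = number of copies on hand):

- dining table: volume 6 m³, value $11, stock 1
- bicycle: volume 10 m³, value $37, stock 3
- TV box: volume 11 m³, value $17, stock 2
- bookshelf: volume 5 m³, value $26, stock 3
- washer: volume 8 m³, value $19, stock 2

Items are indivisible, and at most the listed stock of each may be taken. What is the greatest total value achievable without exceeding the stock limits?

Top feasible selections:
- 3×bicycle + 2×bookshelf: volume 40, value 163
- 1×dining table + 2×bicycle + 3×bookshelf: volume 41, value 163
- 1×bicycle + 3×bookshelf + 2×washer: volume 41, value 153
- 2×bicycle + 3×bookshelf: volume 35, value 152
Best: $163.

$163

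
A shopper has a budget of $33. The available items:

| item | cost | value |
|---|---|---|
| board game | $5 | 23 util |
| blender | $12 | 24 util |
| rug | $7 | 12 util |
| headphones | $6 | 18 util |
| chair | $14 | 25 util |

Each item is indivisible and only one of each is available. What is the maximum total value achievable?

Check high-value combinations within $33:
- board game+rug+headphones+chair: cost 5+7+6+14=32, value 23+12+18+25=78
- board game+blender+rug+headphones: cost 5+12+7+6=30, value 23+24+12+18=77
- board game+blender+chair: cost 5+12+14=31, value 23+24+25=72
- blender+headphones+chair: cost 12+6+14=32, value 24+18+25=67
- board game+headphones+chair: cost 5+6+14=25, value 23+18+25=66
Best: 78 util.

78 util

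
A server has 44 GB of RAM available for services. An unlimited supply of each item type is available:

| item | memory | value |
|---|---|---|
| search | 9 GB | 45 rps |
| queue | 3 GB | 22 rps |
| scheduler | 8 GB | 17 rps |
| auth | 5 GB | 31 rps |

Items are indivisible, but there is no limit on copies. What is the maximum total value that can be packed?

Best value-per-unit is queue at 22/3; filling with it alone gives 14×22 = 308.
Optimal mix: 13×queue + 1×auth → memory 44, value 317.

317 rps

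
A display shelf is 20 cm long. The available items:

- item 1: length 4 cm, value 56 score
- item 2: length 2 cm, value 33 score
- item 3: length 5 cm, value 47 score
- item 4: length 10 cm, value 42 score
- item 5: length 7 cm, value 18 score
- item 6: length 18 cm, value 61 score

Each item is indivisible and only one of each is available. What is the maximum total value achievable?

154 score

This is a 0/1 knapsack; check combinations near the capacity.
- item 1+item 2+item 3+item 5: length 4+2+5+7=18, value 56+33+47+18=154
- item 1+item 3+item 4: length 4+5+10=19, value 56+47+42=145
- item 1+item 2+item 3: length 4+2+5=11, value 56+33+47=136
- item 1+item 2+item 4: length 4+2+10=16, value 56+33+42=131
Best: 154 score.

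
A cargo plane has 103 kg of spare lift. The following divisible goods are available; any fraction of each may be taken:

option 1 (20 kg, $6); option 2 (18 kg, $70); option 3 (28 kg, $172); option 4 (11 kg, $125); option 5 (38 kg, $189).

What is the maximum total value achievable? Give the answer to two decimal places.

558.40

Take in order of value per unit:
- option 4 (125/11 per unit): all 11 → value 125, running total 125.00
- option 3 (172/28 per unit): all 28 → value 172, running total 297.00
- option 5 (189/38 per unit): all 38 → value 189, running total 486.00
- option 2 (70/18 per unit): all 18 → value 70, running total 556.00
- option 1 (6/20 per unit): 8 of 20 → value 8×6/20 = 2.4000, running total 558.40
Total 558.40.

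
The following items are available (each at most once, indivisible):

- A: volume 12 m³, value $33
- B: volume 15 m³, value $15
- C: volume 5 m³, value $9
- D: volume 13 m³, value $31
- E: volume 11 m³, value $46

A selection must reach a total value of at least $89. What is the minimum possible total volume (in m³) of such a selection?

36

Subsets with value ≥ 89, sorted by total volume:
- A+D+E: volume 36, value 110
- A+B+E: volume 38, value 94
- B+D+E: volume 39, value 92
Minimum volume: 36 m³.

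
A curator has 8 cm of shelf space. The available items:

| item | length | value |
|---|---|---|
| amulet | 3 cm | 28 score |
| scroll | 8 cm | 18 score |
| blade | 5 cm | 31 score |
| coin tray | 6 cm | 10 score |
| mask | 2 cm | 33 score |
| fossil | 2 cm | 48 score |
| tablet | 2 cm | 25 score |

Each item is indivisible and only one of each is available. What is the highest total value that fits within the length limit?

Check high-value combinations within 8 cm:
- amulet+mask+fossil: length 3+2+2=7, value 28+33+48=109
- mask+fossil+tablet: length 2+2+2=6, value 33+48+25=106
- amulet+fossil+tablet: length 3+2+2=7, value 28+48+25=101
- amulet+mask+tablet: length 3+2+2=7, value 28+33+25=86
Best: 109 score.

109 score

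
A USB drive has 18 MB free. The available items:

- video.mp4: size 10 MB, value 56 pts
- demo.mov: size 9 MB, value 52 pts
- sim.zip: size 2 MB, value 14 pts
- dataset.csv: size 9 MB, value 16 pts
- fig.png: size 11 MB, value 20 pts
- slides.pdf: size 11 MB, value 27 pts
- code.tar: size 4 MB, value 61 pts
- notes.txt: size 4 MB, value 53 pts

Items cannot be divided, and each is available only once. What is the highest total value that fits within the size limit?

170 pts

Check high-value combinations within 18 MB:
- video.mp4+code.tar+notes.txt: size 10+4+4=18, value 56+61+53=170
- demo.mov+code.tar+notes.txt: size 9+4+4=17, value 52+61+53=166
- video.mp4+sim.zip+code.tar: size 10+2+4=16, value 56+14+61=131
Best: 170 pts.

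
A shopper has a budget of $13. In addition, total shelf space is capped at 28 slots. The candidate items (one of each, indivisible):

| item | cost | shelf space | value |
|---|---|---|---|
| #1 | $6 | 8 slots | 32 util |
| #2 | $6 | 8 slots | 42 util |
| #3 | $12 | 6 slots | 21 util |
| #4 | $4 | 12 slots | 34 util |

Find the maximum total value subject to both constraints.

76 util

Feasible sets respecting both limits:
- #2+#4: cost 10, shelf space 20, value 76
- #1+#2: cost 12, shelf space 16, value 74
- #1+#4: cost 10, shelf space 20, value 66
- #2: cost 6, shelf space 8, value 42
Best: 76 util.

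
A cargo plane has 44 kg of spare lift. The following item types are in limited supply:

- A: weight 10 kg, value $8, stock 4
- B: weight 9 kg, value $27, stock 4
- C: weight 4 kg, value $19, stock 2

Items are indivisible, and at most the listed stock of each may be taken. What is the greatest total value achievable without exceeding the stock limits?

$146

Best selections within weight 44 and stock limits:
- 4×B + 2×C: weight 44, value 146
- 4×B + 1×C: weight 40, value 127
- 3×B + 2×C: weight 35, value 119
Best: $146.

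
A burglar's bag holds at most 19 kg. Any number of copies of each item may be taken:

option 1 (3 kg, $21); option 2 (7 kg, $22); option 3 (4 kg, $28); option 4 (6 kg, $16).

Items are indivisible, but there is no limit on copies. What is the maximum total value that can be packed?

$133

Best value-per-unit is option 1 at 21/3; filling with it alone gives 6×21 = 126.
Optimal mix: 5×option 1 + 1×option 3 → weight 19, value 133.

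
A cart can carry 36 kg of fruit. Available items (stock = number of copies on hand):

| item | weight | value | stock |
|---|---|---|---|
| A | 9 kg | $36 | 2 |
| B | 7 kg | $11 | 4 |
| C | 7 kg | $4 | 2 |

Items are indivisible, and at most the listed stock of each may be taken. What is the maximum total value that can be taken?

$94

Best selections within weight 36 and stock limits:
- 2×A + 2×B: weight 32, value 94
- 2×A + 1×B + 1×C: weight 32, value 87
- 2×A + 1×B: weight 25, value 83
- 2×A + 2×C: weight 32, value 80
Best: $94.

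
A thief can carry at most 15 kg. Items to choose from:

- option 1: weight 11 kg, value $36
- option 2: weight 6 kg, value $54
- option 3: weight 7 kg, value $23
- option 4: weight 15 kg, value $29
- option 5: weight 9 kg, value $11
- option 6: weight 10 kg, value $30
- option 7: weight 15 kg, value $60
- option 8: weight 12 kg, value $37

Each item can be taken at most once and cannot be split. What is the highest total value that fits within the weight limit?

$77

Check high-value combinations within 15 kg:
- option 2+option 3: weight 6+7=13, value 54+23=77
- option 2+option 5: weight 6+9=15, value 54+11=65
- option 7: weight 15, value 60
- option 2: weight 6, value 54
- option 8: weight 12, value 37
Best: $77.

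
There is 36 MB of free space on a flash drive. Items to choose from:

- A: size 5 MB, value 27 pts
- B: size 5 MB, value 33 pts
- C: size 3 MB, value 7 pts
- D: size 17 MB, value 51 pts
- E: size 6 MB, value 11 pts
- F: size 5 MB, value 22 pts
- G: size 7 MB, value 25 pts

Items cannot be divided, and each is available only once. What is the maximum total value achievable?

140 pts

Check high-value combinations within 36 MB:
- A+B+C+D+F: size 5+5+3+17+5=35, value 27+33+7+51+22=140
- A+B+D+G: size 5+5+17+7=34, value 27+33+51+25=136
- A+B+D+F: size 5+5+17+5=32, value 27+33+51+22=133
- B+D+F+G: size 5+17+5+7=34, value 33+51+22+25=131
- A+B+C+D+E: size 5+5+3+17+6=36, value 27+33+7+51+11=129
Best: 140 pts.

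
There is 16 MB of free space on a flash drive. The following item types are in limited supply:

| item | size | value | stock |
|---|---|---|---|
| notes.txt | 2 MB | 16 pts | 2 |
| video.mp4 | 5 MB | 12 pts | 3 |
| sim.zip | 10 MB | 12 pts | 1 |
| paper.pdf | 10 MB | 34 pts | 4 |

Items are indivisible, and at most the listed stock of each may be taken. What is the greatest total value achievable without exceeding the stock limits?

Top feasible selections:
- 2×notes.txt + 1×paper.pdf: size 14, value 66
- 2×notes.txt + 2×video.mp4: size 14, value 56
Best: 66 pts.

66 pts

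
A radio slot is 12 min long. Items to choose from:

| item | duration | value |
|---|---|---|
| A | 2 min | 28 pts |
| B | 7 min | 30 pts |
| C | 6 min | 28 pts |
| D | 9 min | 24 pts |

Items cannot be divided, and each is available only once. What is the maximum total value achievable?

58 pts

Check high-value combinations within 12 min:
- A+B: duration 2+7=9, value 28+30=58
- A+C: duration 2+6=8, value 28+28=56
- A+D: duration 2+9=11, value 28+24=52
Best: 58 pts.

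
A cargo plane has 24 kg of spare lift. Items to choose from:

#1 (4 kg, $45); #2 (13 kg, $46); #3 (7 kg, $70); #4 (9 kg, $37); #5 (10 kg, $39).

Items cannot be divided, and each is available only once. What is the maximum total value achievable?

$161

This is a 0/1 knapsack; check combinations near the capacity.
- #1+#2+#3: weight 4+13+7=24, value 45+46+70=161
- #1+#3+#5: weight 4+7+10=21, value 45+70+39=154
- #1+#3+#4: weight 4+7+9=20, value 45+70+37=152
- #1+#4+#5: weight 4+9+10=23, value 45+37+39=121
Best: $161.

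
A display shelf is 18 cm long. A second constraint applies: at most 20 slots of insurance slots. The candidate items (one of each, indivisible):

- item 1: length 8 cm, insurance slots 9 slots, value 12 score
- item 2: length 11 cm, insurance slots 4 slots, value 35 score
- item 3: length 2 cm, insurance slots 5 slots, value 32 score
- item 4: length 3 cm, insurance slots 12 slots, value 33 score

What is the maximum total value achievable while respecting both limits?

68 score

Feasible sets respecting both limits:
- item 2+item 4: length 14, insurance slots 16, value 68
- item 2+item 3: length 13, insurance slots 9, value 67
- item 3+item 4: length 5, insurance slots 17, value 65
- item 1+item 3: length 10, insurance slots 14, value 44
Best: 68 score.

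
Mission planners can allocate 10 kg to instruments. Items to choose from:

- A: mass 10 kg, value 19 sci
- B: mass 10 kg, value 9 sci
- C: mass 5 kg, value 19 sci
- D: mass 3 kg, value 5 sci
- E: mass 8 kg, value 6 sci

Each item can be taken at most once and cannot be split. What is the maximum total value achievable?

24 sci

Check high-value combinations within 10 kg:
- C+D: mass 5+3=8, value 19+5=24
- C: mass 5, value 19
- A: mass 10, value 19
- B: mass 10, value 9
Best: 24 sci.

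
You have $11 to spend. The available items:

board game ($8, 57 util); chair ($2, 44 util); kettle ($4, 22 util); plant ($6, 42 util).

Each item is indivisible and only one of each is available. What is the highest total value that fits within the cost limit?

Check high-value combinations within $11:
- board game+chair: cost 8+2=10, value 57+44=101
- chair+plant: cost 2+6=8, value 44+42=86
- chair+kettle: cost 2+4=6, value 44+22=66
Best: 101 util.

101 util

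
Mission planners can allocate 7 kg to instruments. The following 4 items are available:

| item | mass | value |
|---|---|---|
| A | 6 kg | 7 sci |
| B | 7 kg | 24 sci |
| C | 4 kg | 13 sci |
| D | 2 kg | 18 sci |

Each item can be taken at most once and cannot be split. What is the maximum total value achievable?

This is a 0/1 knapsack; check combinations near the capacity.
- C+D: mass 4+2=6, value 13+18=31
- B: mass 7, value 24
- D: mass 2, value 18
- C: mass 4, value 13
Best: 31 sci.

31 sci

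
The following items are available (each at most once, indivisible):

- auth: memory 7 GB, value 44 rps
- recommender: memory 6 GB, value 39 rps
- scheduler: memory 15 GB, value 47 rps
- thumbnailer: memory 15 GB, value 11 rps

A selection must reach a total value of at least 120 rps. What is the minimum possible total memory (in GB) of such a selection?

28

Subsets with value ≥ 120, sorted by total memory:
- auth+recommender+scheduler: memory 28, value 130
- auth+recommender+scheduler+thumbnailer: memory 43, value 141
Minimum memory: 28 GB.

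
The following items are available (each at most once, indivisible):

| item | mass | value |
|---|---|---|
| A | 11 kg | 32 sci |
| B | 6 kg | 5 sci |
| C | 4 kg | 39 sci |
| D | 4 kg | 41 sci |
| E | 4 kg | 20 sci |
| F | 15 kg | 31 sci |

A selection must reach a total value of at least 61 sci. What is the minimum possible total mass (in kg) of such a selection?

8

Subsets with value ≥ 61, sorted by total mass:
- C+D: mass 8, value 80
- D+E: mass 8, value 61
- C+D+E: mass 12, value 100
Minimum mass: 8 kg.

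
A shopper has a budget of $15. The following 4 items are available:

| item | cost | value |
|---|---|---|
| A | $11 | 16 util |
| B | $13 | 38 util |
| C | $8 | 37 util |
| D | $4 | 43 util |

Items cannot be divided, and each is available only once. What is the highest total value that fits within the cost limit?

This is a 0/1 knapsack; check combinations near the capacity.
- C+D: cost 8+4=12, value 37+43=80
- A+D: cost 11+4=15, value 16+43=59
- D: cost 4, value 43
- B: cost 13, value 38
Best: 80 util.

80 util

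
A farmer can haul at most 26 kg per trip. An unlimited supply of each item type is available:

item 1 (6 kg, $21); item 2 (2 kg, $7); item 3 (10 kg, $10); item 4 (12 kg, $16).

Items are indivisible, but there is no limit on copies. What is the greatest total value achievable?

$91

Best value-per-unit is item 1 at 21/6; filling with it alone gives 4×21 = 84.
Optimal mix: 4×item 1 + 1×item 2 → weight 26, value 91.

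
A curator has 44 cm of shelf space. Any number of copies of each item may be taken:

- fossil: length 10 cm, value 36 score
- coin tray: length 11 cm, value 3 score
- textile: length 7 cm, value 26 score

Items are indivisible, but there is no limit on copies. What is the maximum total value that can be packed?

160 score

Best value-per-unit is textile at 26/7; filling with it alone gives 6×26 = 156.
Optimal mix: 3×fossil + 2×textile → length 44, value 160.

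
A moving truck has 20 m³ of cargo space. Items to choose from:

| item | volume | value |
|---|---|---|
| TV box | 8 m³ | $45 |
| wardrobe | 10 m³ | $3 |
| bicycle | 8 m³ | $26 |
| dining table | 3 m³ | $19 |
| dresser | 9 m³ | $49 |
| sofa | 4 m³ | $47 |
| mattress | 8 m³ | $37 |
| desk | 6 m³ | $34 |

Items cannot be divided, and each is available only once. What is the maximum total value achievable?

$130

Check high-value combinations within 20 m³:
- dresser+sofa+desk: volume 9+4+6=19, value 49+47+34=130
- TV box+sofa+mattress: volume 8+4+8=20, value 45+47+37=129
- TV box+sofa+desk: volume 8+4+6=18, value 45+47+34=126
- sofa+mattress+desk: volume 4+8+6=18, value 47+37+34=118
Best: $130.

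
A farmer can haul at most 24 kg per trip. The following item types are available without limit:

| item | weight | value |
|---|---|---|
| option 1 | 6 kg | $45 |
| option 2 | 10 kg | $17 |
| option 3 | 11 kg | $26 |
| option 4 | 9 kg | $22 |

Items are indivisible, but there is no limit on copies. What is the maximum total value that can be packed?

$180

Best value-per-unit is option 1 at 45/6, and filling with it alone uses weight 4×6=24. No mix of the others beats 4×45 = 180.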